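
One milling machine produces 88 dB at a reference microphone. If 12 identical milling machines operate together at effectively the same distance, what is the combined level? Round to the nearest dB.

With 12 equal, uncorrelated contributions the intensity is 12× that of one unit, giving a rise of 10·log₁₀ 12.
L_total = 88 + 10·log₁₀(12) = 88 + 10.792 = 98.79 dB.

99 dB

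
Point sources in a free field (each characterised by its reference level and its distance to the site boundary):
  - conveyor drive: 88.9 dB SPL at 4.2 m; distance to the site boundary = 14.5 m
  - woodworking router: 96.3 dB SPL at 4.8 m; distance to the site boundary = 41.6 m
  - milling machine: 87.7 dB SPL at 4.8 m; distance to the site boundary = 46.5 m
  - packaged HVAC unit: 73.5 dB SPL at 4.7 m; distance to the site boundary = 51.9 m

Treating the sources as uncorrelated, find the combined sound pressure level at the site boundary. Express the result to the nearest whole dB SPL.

81 dB SPL

First find each source's level at the receiver (point-source: −20·log₁₀(r/r_ref)), then combine on an intensity basis.
conveyor drive: 88.9 − 20·log₁₀(14.5/4.2) = 88.9 − 10.76 = 78.14 dB SPL.
woodworking router: 96.3 − 20·log₁₀(41.6/4.8) = 96.3 − 18.76 = 77.54 dB SPL.
milling machine: 87.7 − 20·log₁₀(46.5/4.8) = 87.7 − 19.72 = 67.98 dB SPL.
packaged HVAC unit: 73.5 − 20·log₁₀(51.9/4.7) = 73.5 − 20.86 = 52.64 dB SPL.
Σ 10^(L/10) = 1.284e+08 → L_total = 10·log₁₀(1.284e+08) = 81.08 dB SPL.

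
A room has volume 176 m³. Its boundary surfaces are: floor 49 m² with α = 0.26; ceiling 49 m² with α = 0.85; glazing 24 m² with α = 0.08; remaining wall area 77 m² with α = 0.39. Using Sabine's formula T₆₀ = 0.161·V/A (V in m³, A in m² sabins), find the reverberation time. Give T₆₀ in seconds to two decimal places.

0.33 s

A = Σ Sᵢαᵢ = 49·0.26 + 49·0.85 + 24·0.08 + 77·0.39 = 86.34 m².
T₆₀ = 0.161 × 176 / 86.34 = 0.328 s.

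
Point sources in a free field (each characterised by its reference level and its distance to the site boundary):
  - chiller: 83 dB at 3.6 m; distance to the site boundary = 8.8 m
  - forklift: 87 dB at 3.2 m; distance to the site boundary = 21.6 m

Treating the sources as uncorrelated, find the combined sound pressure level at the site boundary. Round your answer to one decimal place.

76.5 dB

Apply inverse-square spreading to bring every level to the receiver, then sum 10^(L/10).
chiller: 83 − 20·log₁₀(8.8/3.6) = 83 − 7.76 = 75.24 dB.
forklift: 87 − 20·log₁₀(21.6/3.2) = 87 − 16.59 = 70.41 dB.
Σ 10^(L/10) = 4.439e+07 → L_total = 10·log₁₀(4.439e+07) = 76.47 dB.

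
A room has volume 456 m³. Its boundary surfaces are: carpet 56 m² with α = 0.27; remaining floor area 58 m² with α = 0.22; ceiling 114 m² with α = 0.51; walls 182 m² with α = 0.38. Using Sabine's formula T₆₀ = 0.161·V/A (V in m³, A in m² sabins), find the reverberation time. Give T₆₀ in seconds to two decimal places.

Total absorption A = 56·0.27 + 58·0.22 + 114·0.51 + 182·0.38 = 155.18 m² sabins.
T₆₀ = 0.161 × 456 / 155.18 = 0.473 s.

0.47 s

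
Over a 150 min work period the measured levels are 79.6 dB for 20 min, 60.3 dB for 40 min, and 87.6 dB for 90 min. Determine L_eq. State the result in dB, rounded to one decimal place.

85.5 dB

The energy average is taken in the linear domain: L_eq = 10·log₁₀[(Σ tᵢ·10^(Lᵢ/10))/T], T = 150 min.
Σ tᵢ·10^(Lᵢ/10) = 20·10^(79.6/10) + 40·10^(60.3/10) + 90·10^(87.6/10) = 5.366e+10.
L_eq = 10·log₁₀(5.366e+10/150) = 85.54 dB.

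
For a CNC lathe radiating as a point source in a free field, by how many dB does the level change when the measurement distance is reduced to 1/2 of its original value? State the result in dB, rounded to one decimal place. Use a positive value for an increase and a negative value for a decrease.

With spherical spreading the level changes by −20·log₁₀(r₂/r₁).
ΔL = −20·log₁₀(0.5) = +6.02 dB.

+6.0 dB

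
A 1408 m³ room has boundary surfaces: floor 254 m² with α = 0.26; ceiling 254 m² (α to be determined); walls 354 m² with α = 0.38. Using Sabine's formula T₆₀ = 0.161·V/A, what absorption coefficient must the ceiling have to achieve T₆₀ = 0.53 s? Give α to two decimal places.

A = 0.161·V/T₆₀ = 0.161·1408/0.53 = 427.71 m² sabins.
Absorption from the other surfaces = 254·0.26 + 354·0.38 = 200.56 m², so the ceiling must supply 227.15 m² over 254 m².
α = 227.15/254 = 0.894.

0.89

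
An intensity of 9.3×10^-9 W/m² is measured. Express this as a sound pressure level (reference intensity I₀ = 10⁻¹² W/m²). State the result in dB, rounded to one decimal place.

L = 10·log₁₀(I/I₀) = 10·log₁₀(9.3×10^-9/10⁻¹²) = 10·log₁₀(9.3×10^3).
L = 10·(0.9685 + 3) = 39.68 dB.

39.7 dB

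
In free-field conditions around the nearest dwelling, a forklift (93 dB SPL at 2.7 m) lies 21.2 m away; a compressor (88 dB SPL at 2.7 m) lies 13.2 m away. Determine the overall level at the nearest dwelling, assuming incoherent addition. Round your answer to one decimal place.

Apply inverse-square spreading to bring every level to the receiver, then sum 10^(L/10).
forklift: 93 − 20·log₁₀(21.2/2.7) = 93 − 17.90 = 75.10 dB SPL.
compressor: 88 − 20·log₁₀(13.2/2.7) = 88 − 13.78 = 74.22 dB SPL.
Σ 10^(L/10) = 5.876e+07 → L_total = 10·log₁₀(5.876e+07) = 77.69 dB SPL.

77.7 dB SPL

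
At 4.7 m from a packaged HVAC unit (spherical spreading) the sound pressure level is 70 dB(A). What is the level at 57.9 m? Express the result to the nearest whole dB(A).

Point-source attenuation: ΔL = 20·log₁₀(r₂/r₁) = 20·log₁₀(57.9/4.7) = 21.812 dB.
L₂ = 70 − 20·log₁₀(57.9/4.7) = 70 − 21.812 = 48.19 dB(A).

48 dB(A)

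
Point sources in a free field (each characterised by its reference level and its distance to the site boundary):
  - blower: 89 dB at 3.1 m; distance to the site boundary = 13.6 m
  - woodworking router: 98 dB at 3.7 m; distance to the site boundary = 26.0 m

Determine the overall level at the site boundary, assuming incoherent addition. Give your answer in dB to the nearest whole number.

82 dB

Apply inverse-square spreading to bring every level to the receiver, then sum 10^(L/10).
blower: 89 − 20·log₁₀(13.6/3.1) = 89 − 12.84 = 76.16 dB.
woodworking router: 98 − 20·log₁₀(26.0/3.7) = 98 − 16.94 = 81.06 dB.
Σ 10^(L/10) = 1.690e+08 → L_total = 10·log₁₀(1.690e+08) = 82.28 dB.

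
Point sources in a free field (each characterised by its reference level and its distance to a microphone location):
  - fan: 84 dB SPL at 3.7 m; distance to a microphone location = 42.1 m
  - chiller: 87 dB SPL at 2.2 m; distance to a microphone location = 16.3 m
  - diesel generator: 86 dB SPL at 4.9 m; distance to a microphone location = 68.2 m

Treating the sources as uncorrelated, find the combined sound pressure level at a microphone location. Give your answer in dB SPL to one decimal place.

71.2 dB SPL

Apply inverse-square spreading to bring every level to the receiver, then sum 10^(L/10).
fan: 84 − 20·log₁₀(42.1/3.7) = 84 − 21.12 = 62.88 dB SPL.
chiller: 87 − 20·log₁₀(16.3/2.2) = 87 − 17.40 = 69.60 dB SPL.
diesel generator: 86 − 20·log₁₀(68.2/4.9) = 86 − 22.87 = 63.13 dB SPL.
Σ 10^(L/10) = 1.313e+07 → L_total = 10·log₁₀(1.313e+07) = 71.18 dB SPL.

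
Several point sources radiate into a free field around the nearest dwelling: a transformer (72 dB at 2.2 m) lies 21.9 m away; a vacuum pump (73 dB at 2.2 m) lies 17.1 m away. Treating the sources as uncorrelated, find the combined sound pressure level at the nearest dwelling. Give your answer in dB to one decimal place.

56.9 dB

Apply inverse-square spreading to bring every level to the receiver, then sum 10^(L/10).
transformer: 72 − 20·log₁₀(21.9/2.2) = 72 − 19.96 = 52.04 dB.
vacuum pump: 73 − 20·log₁₀(17.1/2.2) = 73 − 17.81 = 55.19 dB.
Σ 10^(L/10) = 4.902e+05 → L_total = 10·log₁₀(4.902e+05) = 56.90 dB.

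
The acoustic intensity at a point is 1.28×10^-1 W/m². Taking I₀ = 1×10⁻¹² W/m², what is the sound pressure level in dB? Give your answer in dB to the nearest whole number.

Dividing by I₀ shifts the exponent by 12: I/I₀ = 1.28×10^11.
L = 10·(0.1072 + 11) = 111.07 dB.

111 dB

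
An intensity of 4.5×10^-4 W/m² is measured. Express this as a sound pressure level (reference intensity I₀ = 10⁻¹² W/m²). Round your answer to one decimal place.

86.5 dB

I/I₀ = 4.5×10^-4/10⁻¹² = 4.5×10^8, and L = 10·log₁₀(I/I₀).
L = 10·(0.6532 + 8) = 86.53 dB.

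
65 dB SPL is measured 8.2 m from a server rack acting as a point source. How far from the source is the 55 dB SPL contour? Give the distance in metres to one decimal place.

The 10.0 dB drop corresponds to a distance ratio of 10^(10.0/20) for a point source.
r₂ = 8.2·10^((65−55)/20) = 8.2·10^(10.0/20) = 25.93 m.

25.9 m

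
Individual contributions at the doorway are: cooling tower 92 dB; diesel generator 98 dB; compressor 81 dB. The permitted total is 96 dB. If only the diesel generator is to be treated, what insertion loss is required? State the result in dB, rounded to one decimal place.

The untreated sources together contribute 10^(92/10) + 10^(81/10) = 1.711e+09, i.e. 92.33 dB.
The limit corresponds to 10^(96/10) = 3.981e+09; subtracting the fixed part leaves 2.270e+09 for the diesel generator, i.e. 93.56 dB.
Required insertion loss = 98 − 93.56 = 4.44 dB.

4.4 dB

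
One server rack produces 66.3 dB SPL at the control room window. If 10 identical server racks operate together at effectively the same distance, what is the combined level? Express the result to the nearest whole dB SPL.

N identical incoherent sources raise the level by 10·log₁₀ N.
L_total = 66.3 + 10·log₁₀(10) = 66.3 + 10.000 = 76.30 dB SPL.

76 dB SPL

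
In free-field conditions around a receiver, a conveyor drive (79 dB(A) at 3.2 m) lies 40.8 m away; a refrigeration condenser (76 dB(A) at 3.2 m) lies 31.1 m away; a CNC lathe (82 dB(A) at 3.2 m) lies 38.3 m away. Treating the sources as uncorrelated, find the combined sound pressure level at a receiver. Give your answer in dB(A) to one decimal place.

First find each source's level at the receiver (point-source: −20·log₁₀(r/r_ref)), then combine on an intensity basis.
conveyor drive: 79 − 20·log₁₀(40.8/3.2) = 79 − 22.11 = 56.89 dB(A).
refrigeration condenser: 76 − 20·log₁₀(31.1/3.2) = 76 − 19.75 = 56.25 dB(A).
CNC lathe: 82 − 20·log₁₀(38.3/3.2) = 82 − 21.56 = 60.44 dB(A).
Σ 10^(L/10) = 2.016e+06 → L_total = 10·log₁₀(2.016e+06) = 63.05 dB(A).

63.0 dB(A)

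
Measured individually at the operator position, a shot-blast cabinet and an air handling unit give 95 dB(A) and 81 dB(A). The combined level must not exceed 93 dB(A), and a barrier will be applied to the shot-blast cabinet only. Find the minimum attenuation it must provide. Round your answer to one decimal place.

2.3 dB

Everything except the shot-blast cabinet sums to 10^(81/10) = 1.259e+08 in linear terms, 81.00 dB(A).
To meet 93 dB(A) overall, the treated shot-blast cabinet may contribute at most 10^(93/10) − 1.259e+08 = 1.869e+09, i.e. 92.72 dB(A).
So the shot-blast cabinet must be reduced from 95 to 92.72 dB(A): IL = 2.28 dB.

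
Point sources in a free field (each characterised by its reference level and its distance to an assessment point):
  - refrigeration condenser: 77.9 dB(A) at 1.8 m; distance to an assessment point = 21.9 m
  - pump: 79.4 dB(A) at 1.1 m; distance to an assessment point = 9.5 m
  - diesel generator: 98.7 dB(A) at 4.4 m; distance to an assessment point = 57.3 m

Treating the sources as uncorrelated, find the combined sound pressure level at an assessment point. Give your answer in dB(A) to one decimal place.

Propagate each source to the receiver with L = L_ref − 20·log₁₀(r/r_ref), then add intensities.
refrigeration condenser: 77.9 − 20·log₁₀(21.9/1.8) = 77.9 − 21.70 = 56.20 dB(A).
pump: 79.4 − 20·log₁₀(9.5/1.1) = 79.4 − 18.73 = 60.67 dB(A).
diesel generator: 98.7 − 20·log₁₀(57.3/4.4) = 98.7 − 22.29 = 76.41 dB(A).
Σ 10^(L/10) = 4.530e+07 → L_total = 10·log₁₀(4.530e+07) = 76.56 dB(A).

76.6 dB(A)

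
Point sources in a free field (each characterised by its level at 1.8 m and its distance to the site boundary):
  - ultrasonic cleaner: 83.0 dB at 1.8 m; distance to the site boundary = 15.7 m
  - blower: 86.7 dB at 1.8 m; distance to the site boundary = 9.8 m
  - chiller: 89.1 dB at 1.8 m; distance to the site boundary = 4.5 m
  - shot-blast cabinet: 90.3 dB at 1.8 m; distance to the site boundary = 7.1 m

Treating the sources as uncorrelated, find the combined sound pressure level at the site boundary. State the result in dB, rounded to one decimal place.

Apply inverse-square spreading to bring every level to the receiver, then sum 10^(L/10).
ultrasonic cleaner: 83.0 − 20·log₁₀(15.7/1.8) = 83.0 − 18.81 = 64.19 dB.
blower: 86.7 − 20·log₁₀(9.8/1.8) = 86.7 − 14.72 = 71.98 dB.
chiller: 89.1 − 20·log₁₀(4.5/1.8) = 89.1 − 7.96 = 81.14 dB.
shot-blast cabinet: 90.3 − 20·log₁₀(7.1/1.8) = 90.3 − 11.92 = 78.38 dB.
Σ 10^(L/10) = 2.173e+08 → L_total = 10·log₁₀(2.173e+08) = 83.37 dB.

83.4 dB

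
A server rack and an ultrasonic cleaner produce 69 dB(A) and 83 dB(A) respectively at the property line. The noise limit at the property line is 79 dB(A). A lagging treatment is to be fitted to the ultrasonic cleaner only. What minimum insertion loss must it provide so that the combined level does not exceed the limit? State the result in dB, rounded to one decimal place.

4.5 dB

Fixed contribution from the other source: Σ 10^(L/10) = 10^(69/10) = 7.943e+06 (69.00 dB(A)).
To meet 79 dB(A) overall, the treated ultrasonic cleaner may contribute at most 10^(79/10) − 7.943e+06 = 7.149e+07, i.e. 78.54 dB(A).
So the ultrasonic cleaner must be reduced from 83 to 78.54 dB(A): IL = 4.46 dB.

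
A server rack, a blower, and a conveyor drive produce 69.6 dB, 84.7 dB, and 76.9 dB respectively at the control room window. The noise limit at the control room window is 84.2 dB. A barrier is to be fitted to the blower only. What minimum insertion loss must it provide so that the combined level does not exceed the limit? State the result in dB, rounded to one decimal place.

Fixed contribution from the other sources: Σ 10^(L/10) = 10^(69.6/10) + 10^(76.9/10) = 5.810e+07 (77.64 dB).
To meet 84.2 dB overall, the treated blower may contribute at most 10^(84.2/10) − 5.810e+07 = 2.049e+08, i.e. 83.12 dB.
So the blower must be reduced from 84.7 to 83.12 dB: IL = 1.58 dB.

1.6 dB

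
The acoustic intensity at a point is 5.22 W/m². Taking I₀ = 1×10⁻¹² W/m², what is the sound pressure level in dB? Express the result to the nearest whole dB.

127 dB

Dividing by I₀ shifts the exponent by 12: I/I₀ = 5.22×10^12.
L = 10·(0.7177 + 12) = 127.18 dB.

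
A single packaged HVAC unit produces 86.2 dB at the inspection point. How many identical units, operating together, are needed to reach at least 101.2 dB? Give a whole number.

32

Need L₁ + 10·log₁₀ N ≥ 101.2, i.e. log₁₀ N ≥ 1.50.
N ≥ 10^(15.0/10) = 31.623, so N = 32.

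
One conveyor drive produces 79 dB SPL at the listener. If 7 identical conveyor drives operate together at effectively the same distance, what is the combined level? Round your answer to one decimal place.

87.5 dB SPL

L_total = L₁ + 10·log₁₀ N for N identical incoherent sources.
L_total = 79 + 10·log₁₀(7) = 79 + 8.451 = 87.45 dB SPL.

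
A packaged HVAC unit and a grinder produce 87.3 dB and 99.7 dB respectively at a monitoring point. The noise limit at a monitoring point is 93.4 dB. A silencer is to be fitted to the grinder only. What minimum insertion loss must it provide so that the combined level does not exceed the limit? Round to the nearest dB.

8 dB

The untreated sources together contribute 10^(87.3/10) = 5.370e+08, i.e. 87.30 dB.
To meet 93.4 dB overall, the treated grinder may contribute at most 10^(93.4/10) − 5.370e+08 = 1.651e+09, i.e. 92.18 dB.
Required insertion loss = 99.7 − 92.18 = 7.52 dB.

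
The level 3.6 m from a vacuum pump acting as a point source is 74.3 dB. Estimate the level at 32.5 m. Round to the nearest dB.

Point-source attenuation: ΔL = 20·log₁₀(r₂/r₁) = 20·log₁₀(32.5/3.6) = 19.112 dB.
L₂ = 74.3 − 20·log₁₀(32.5/3.6) = 74.3 − 19.112 = 55.19 dB.

55 dB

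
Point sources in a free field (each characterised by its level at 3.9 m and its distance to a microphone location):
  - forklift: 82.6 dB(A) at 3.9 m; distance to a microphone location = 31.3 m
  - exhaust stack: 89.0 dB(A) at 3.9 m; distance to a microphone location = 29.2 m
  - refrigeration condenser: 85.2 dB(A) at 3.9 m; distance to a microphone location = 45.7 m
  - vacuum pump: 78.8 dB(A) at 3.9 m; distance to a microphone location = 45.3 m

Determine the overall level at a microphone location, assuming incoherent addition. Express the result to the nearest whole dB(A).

Apply inverse-square spreading to bring every level to the receiver, then sum 10^(L/10).
forklift: 82.6 − 20·log₁₀(31.3/3.9) = 82.6 − 18.09 = 64.51 dB(A).
exhaust stack: 89.0 − 20·log₁₀(29.2/3.9) = 89.0 − 17.49 = 71.51 dB(A).
refrigeration condenser: 85.2 − 20·log₁₀(45.7/3.9) = 85.2 − 21.38 = 63.82 dB(A).
vacuum pump: 78.8 − 20·log₁₀(45.3/3.9) = 78.8 − 21.30 = 57.50 dB(A).
Σ 10^(L/10) = 1.997e+07 → L_total = 10·log₁₀(1.997e+07) = 73.00 dB(A).

73 dB(A)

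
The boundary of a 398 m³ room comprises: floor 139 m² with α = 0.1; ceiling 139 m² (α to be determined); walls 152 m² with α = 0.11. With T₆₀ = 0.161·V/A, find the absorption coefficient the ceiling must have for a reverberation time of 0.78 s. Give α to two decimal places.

0.37

Required total absorption A = 0.161·398/0.78 = 82.15 m².
Absorption from the other surfaces = 139·0.1 + 152·0.11 = 30.62 m², so the ceiling must supply 51.53 m² over 139 m².
α = 51.53/139 = 0.371.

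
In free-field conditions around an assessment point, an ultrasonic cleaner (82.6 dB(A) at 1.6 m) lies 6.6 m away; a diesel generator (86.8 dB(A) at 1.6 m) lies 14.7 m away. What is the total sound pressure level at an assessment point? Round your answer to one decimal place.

Propagate each source to the receiver with L = L_ref − 20·log₁₀(r/r_ref), then add intensities.
ultrasonic cleaner: 82.6 − 20·log₁₀(6.6/1.6) = 82.6 − 12.31 = 70.29 dB(A).
diesel generator: 86.8 − 20·log₁₀(14.7/1.6) = 86.8 − 19.26 = 67.54 dB(A).
Σ 10^(L/10) = 1.636e+07 → L_total = 10·log₁₀(1.636e+07) = 72.14 dB(A).

72.1 dB(A)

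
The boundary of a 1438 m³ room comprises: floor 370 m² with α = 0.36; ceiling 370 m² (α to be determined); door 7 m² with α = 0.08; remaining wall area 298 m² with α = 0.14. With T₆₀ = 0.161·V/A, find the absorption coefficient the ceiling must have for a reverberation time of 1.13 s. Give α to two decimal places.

0.08

A = 0.161·V/T₆₀ = 0.161·1438/1.13 = 204.88 m² sabins.
Absorption from the other surfaces = 370·0.36 + 7·0.08 + 298·0.14 = 175.48 m², so the ceiling must supply 29.40 m² over 370 m².
α = 29.40/370 = 0.079.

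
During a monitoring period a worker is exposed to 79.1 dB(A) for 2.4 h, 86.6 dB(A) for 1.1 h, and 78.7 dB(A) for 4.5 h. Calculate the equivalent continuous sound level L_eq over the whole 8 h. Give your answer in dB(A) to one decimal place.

81.1 dB(A)

The energy average is taken in the linear domain: L_eq = 10·log₁₀[(Σ tᵢ·10^(Lᵢ/10))/T], T = 8 h.
Σ tᵢ·10^(Lᵢ/10) = 2.4·10^(79.1/10) + 1.1·10^(86.6/10) + 4.5·10^(78.7/10) = 1.031e+09.
L_eq = 10·log₁₀(1.031e+09/8) = 81.10 dB(A).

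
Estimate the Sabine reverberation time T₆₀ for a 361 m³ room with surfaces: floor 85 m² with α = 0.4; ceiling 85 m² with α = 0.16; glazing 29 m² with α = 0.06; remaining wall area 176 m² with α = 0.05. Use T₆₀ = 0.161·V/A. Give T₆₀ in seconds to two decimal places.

1.00 s

A = Σ Sᵢαᵢ = 85·0.4 + 85·0.16 + 29·0.06 + 176·0.05 = 58.14 m².
T₆₀ = 0.161 × 361 / 58.14 = 1.000 s.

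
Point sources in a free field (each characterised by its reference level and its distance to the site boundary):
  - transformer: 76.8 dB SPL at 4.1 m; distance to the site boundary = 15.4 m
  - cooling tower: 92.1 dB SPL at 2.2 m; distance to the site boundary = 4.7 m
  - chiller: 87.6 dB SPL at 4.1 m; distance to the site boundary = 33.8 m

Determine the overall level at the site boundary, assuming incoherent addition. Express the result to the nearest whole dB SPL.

Apply inverse-square spreading to bring every level to the receiver, then sum 10^(L/10).
transformer: 76.8 − 20·log₁₀(15.4/4.1) = 76.8 − 11.49 = 65.31 dB SPL.
cooling tower: 92.1 − 20·log₁₀(4.7/2.2) = 92.1 − 6.59 = 85.51 dB SPL.
chiller: 87.6 − 20·log₁₀(33.8/4.1) = 87.6 − 18.32 = 69.28 dB SPL.
Σ 10^(L/10) = 3.672e+08 → L_total = 10·log₁₀(3.672e+08) = 85.65 dB SPL.

86 dB SPL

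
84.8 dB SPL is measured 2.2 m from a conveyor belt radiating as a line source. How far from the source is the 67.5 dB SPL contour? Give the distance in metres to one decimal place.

Line-source spreading drops the level by 10·log₁₀(r₂/r₁); inverting, r₂/r₁ = 10^(ΔL/10).
r₂ = 2.2·10^((84.8−67.5)/10) = 2.2·10^(17.3/10) = 118.15 m.

118.1 m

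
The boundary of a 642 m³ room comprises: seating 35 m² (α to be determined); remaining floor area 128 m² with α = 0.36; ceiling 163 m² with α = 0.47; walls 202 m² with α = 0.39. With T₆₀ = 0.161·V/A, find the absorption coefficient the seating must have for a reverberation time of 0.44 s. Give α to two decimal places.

Required total absorption A = 0.161·642/0.44 = 234.91 m².
Absorption from the other surfaces = 128·0.36 + 163·0.47 + 202·0.39 = 201.47 m², so the seating must supply 33.44 m² over 35 m².
α = 33.44/35 = 0.956.

0.96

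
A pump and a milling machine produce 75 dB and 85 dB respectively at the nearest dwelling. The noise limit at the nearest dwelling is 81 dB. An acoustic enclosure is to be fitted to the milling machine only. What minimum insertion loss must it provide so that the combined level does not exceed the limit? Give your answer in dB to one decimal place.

Everything except the milling machine sums to 10^(75/10) = 3.162e+07 in linear terms, 75.00 dB.
To meet 81 dB overall, the treated milling machine may contribute at most 10^(81/10) − 3.162e+07 = 9.427e+07, i.e. 79.74 dB.
Required insertion loss = 85 − 79.74 = 5.26 dB.

5.3 dB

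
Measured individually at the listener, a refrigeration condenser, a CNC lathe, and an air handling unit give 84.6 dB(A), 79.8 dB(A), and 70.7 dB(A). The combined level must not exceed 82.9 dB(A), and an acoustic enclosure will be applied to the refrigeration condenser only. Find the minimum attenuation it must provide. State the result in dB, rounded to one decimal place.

5.2 dB

Fixed contribution from the other sources: Σ 10^(L/10) = 10^(79.8/10) + 10^(70.7/10) = 1.072e+08 (80.30 dB(A)).
To meet 82.9 dB(A) overall, the treated refrigeration condenser may contribute at most 10^(82.9/10) − 1.072e+08 = 8.774e+07, i.e. 79.43 dB(A).
So the refrigeration condenser must be reduced from 84.6 to 79.43 dB(A): IL = 5.17 dB.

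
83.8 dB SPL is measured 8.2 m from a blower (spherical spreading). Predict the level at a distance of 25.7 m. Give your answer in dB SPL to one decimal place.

73.9 dB SPL

For a point source, L₂ = L₁ − 20·log₁₀(r₂/r₁).
L₂ = 83.8 − 20·log₁₀(25.7/8.2) = 83.8 − 9.922 = 73.88 dB SPL.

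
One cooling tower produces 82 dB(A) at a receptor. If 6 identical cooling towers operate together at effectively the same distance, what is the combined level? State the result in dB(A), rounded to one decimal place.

89.8 dB(A)

L_total = L₁ + 10·log₁₀ N for N identical incoherent sources.
L_total = 82 + 10·log₁₀(6) = 82 + 7.782 = 89.78 dB(A).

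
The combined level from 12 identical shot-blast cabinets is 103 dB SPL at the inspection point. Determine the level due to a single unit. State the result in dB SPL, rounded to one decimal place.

12 equal contributions raise the level by 10·log₁₀ 12 = 10.792 dB, so each unit alone gives 103 − 10.792.

92.2 dB SPL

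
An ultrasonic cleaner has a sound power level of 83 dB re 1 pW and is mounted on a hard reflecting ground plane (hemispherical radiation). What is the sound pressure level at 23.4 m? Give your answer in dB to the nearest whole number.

The power spreads over a hemisphere of area 2π·r², so L_p = L_w − 10·log₁₀(2π·r²).
2π·r² = 3440 m², 10·log₁₀ of that is 35.366 dB.
L_p = 83 − 35.366 = 47.63 dB.

48 dB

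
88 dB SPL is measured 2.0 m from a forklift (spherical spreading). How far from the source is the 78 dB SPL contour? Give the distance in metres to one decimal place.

6.3 m

The 10.0 dB drop corresponds to a distance ratio of 10^(10.0/20) for a point source.
r₂ = 2.0·10^((88−78)/20) = 2.0·10^(10.0/20) = 6.32 m.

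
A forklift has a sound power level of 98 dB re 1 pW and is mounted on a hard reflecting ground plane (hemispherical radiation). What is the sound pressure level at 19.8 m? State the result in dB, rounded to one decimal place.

64.1 dB

Free-field hemispherical radiation: L_p = L_w − 10·log₁₀(2π·r²), r = 19.8 m.
2π·r² = 2463 m², 10·log₁₀ of that is 33.915 dB.
L_p = 98 − 33.915 = 64.08 dB.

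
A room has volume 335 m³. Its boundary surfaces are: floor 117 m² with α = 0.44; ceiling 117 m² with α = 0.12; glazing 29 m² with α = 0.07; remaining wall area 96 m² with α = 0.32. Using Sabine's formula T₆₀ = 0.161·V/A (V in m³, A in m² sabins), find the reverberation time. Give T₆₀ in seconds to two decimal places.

Total absorption A = 117·0.44 + 117·0.12 + 29·0.07 + 96·0.32 = 98.27 m² sabins.
T₆₀ = 0.161 × 335 / 98.27 = 0.549 s.

0.55 s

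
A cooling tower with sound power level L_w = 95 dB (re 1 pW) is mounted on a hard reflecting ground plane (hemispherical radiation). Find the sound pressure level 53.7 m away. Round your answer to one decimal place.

52.4 dB

L_p = L_w − 10·log₁₀(2π·r²) with r = 53.7 m.
2π·r² = 1.812e+04 m², 10·log₁₀ of that is 42.581 dB.
L_p = 95 − 42.581 = 52.42 dB.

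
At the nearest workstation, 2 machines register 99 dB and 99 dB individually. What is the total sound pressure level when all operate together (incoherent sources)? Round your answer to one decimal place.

102.0 dB

For uncorrelated sources the intensities add, so convert each level to linear form, sum, and take 10·log₁₀ of the total.
Σ 10^(L/10) = 10^(99/10) + 10^(99/10) = 1.589e+10.
L_total = 10·log₁₀(1.589e+10) = 102.01 dB.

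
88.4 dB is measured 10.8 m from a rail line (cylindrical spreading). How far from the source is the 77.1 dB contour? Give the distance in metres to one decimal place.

For a line source L₁ − L₂ = 10·log₁₀(r₂/r₁), so r₂ = r₁·10^((L₁−L₂)/10).
r₂ = 10.8·10^((88.4−77.1)/10) = 10.8·10^(11.3/10) = 145.69 m.

145.7 m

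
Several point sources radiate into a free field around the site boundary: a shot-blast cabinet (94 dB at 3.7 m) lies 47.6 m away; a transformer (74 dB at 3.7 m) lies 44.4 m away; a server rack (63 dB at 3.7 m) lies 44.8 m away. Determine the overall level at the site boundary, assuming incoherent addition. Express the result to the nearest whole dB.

72 dB

Apply inverse-square spreading to bring every level to the receiver, then sum 10^(L/10).
shot-blast cabinet: 94 − 20·log₁₀(47.6/3.7) = 94 − 22.19 = 71.81 dB.
transformer: 74 − 20·log₁₀(44.4/3.7) = 74 − 21.58 = 52.42 dB.
server rack: 63 − 20·log₁₀(44.8/3.7) = 63 − 21.66 = 41.34 dB.
Σ 10^(L/10) = 1.537e+07 → L_total = 10·log₁₀(1.537e+07) = 71.87 dB.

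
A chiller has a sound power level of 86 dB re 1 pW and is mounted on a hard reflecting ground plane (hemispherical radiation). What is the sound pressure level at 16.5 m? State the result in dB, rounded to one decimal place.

53.7 dB

The power spreads over a hemisphere of area 2π·r², so L_p = L_w − 10·log₁₀(2π·r²).
2π·r² = 1711 m², 10·log₁₀ of that is 32.331 dB.
L_p = 86 − 32.331 = 53.67 dB.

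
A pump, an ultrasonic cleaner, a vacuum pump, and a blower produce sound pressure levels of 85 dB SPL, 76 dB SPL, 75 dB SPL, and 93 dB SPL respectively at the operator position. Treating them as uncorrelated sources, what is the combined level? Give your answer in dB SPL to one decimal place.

93.8 dB SPL

Incoherent sources combine by intensity addition: L_total = 10·log₁₀(Σ 10^(L_i/10)).
Σ 10^(L/10) = 10^(85/10) + 10^(76/10) + 10^(75/10) + 10^(93/10) = 2.383e+09.
L_total = 10·log₁₀(2.383e+09) = 93.77 dB SPL.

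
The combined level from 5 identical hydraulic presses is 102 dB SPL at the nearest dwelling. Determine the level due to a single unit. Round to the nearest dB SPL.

95 dB SPL

Dividing the total intensity by 5 lowers the level by 10·log₁₀ 5 = 6.990 dB: L₁ = 102 − 6.990.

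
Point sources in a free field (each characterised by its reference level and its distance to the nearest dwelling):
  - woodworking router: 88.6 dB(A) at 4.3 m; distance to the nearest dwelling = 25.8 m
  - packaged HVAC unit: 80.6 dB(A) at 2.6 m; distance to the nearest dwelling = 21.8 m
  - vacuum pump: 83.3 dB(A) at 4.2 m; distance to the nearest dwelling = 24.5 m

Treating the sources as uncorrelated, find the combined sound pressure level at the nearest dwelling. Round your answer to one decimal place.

Apply inverse-square spreading to bring every level to the receiver, then sum 10^(L/10).
woodworking router: 88.6 − 20·log₁₀(25.8/4.3) = 88.6 − 15.56 = 73.04 dB(A).
packaged HVAC unit: 80.6 − 20·log₁₀(21.8/2.6) = 80.6 − 18.47 = 62.13 dB(A).
vacuum pump: 83.3 − 20·log₁₀(24.5/4.2) = 83.3 − 15.32 = 67.98 dB(A).
Σ 10^(L/10) = 2.804e+07 → L_total = 10·log₁₀(2.804e+07) = 74.48 dB(A).

74.5 dB(A)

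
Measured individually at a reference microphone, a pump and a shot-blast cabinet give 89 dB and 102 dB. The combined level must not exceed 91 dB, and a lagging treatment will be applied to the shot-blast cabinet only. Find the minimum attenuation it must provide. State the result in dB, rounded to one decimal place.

15.3 dB

Everything except the shot-blast cabinet sums to 10^(89/10) = 7.943e+08 in linear terms, 89.00 dB.
To meet 91 dB overall, the treated shot-blast cabinet may contribute at most 10^(91/10) − 7.943e+08 = 4.646e+08, i.e. 86.67 dB.
Required insertion loss = 102 − 86.67 = 15.33 dB.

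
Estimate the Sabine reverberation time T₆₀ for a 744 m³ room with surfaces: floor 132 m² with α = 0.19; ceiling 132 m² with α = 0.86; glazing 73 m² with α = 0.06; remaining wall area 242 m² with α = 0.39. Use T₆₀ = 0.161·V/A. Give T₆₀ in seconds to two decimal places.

A = Σ Sᵢαᵢ = 132·0.19 + 132·0.86 + 73·0.06 + 242·0.39 = 237.36 m².
T₆₀ = 0.161 × 744 / 237.36 = 0.505 s.

0.50 s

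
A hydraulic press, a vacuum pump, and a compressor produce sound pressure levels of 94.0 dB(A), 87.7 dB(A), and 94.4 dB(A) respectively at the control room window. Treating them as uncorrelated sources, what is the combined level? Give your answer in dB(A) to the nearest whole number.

For uncorrelated sources the intensities add, so convert each level to linear form, sum, and take 10·log₁₀ of the total.
Σ 10^(L/10) = 10^(94.0/10) + 10^(87.7/10) + 10^(94.4/10) = 5.855e+09.
L_total = 10·log₁₀(5.855e+09) = 97.68 dB(A).

98 dB(A)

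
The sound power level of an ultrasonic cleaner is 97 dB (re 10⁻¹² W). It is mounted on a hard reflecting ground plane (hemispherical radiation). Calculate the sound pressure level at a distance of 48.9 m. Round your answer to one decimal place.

55.2 dB

The power spreads over a hemisphere of area 2π·r², so L_p = L_w − 10·log₁₀(2π·r²).
2π·r² = 1.502e+04 m², 10·log₁₀ of that is 41.768 dB.
L_p = 97 − 41.768 = 55.23 dB.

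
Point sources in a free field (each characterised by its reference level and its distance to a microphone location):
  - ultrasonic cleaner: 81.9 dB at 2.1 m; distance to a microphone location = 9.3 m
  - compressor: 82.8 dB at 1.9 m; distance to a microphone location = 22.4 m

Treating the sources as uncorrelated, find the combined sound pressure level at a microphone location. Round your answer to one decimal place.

Propagate each source to the receiver with L = L_ref − 20·log₁₀(r/r_ref), then add intensities.
ultrasonic cleaner: 81.9 − 20·log₁₀(9.3/2.1) = 81.9 − 12.93 = 68.97 dB.
compressor: 82.8 − 20·log₁₀(22.4/1.9) = 82.8 − 21.43 = 61.37 dB.
Σ 10^(L/10) = 9.268e+06 → L_total = 10·log₁₀(9.268e+06) = 69.67 dB.

69.7 dB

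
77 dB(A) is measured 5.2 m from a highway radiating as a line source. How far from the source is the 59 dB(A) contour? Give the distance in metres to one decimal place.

328.1 m

The 18.0 dB drop corresponds to a distance ratio of 10^(18.0/10) for a line source.
r₂ = 5.2·10^((77−59)/10) = 5.2·10^(18.0/10) = 328.10 m.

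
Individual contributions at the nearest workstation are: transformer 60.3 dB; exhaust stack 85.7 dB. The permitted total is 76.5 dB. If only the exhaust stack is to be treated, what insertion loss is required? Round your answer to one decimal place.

9.3 dB

Fixed contribution from the other source: Σ 10^(L/10) = 10^(60.3/10) = 1.072e+06 (60.30 dB).
The limit corresponds to 10^(76.5/10) = 4.467e+07; subtracting the fixed part leaves 4.360e+07 for the exhaust stack, i.e. 76.39 dB.
Required insertion loss = 85.7 − 76.39 = 9.31 dB.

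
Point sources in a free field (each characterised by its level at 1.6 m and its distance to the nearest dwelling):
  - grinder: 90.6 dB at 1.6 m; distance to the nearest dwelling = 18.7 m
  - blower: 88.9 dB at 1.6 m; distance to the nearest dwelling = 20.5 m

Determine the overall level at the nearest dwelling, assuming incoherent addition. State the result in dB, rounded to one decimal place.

71.2 dB

Apply inverse-square spreading to bring every level to the receiver, then sum 10^(L/10).
grinder: 90.6 − 20·log₁₀(18.7/1.6) = 90.6 − 21.35 = 69.25 dB.
blower: 88.9 − 20·log₁₀(20.5/1.6) = 88.9 − 22.15 = 66.75 dB.
Σ 10^(L/10) = 1.313e+07 → L_total = 10·log₁₀(1.313e+07) = 71.18 dB.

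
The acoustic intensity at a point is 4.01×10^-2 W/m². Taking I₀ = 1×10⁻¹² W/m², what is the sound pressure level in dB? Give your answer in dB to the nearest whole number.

Dividing by I₀ shifts the exponent by 12: I/I₀ = 4.01×10^10.
L = 10·(0.6031 + 10) = 106.03 dB.

106 dB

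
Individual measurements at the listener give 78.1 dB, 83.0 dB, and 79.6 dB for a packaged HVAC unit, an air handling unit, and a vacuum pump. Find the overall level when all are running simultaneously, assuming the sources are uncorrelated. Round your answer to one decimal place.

85.5 dB

Incoherent sources combine by intensity addition: L_total = 10·log₁₀(Σ 10^(L_i/10)).
Σ 10^(L/10) = 10^(78.1/10) + 10^(83.0/10) + 10^(79.6/10) = 3.553e+08.
L_total = 10·log₁₀(3.553e+08) = 85.51 dB.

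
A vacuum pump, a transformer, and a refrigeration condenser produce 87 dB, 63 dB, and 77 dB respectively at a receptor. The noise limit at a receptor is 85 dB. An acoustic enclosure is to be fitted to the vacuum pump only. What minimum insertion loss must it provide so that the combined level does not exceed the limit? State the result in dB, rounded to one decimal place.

The untreated sources together contribute 10^(63/10) + 10^(77/10) = 5.211e+07, i.e. 77.17 dB.
To meet 85 dB overall, the treated vacuum pump may contribute at most 10^(85/10) − 5.211e+07 = 2.641e+08, i.e. 84.22 dB.
So the vacuum pump must be reduced from 87 to 84.22 dB: IL = 2.78 dB.

2.8 dB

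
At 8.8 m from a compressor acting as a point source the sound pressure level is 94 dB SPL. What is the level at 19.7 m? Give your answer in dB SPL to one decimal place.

87.0 dB SPL

For a point source, L₂ = L₁ − 20·log₁₀(r₂/r₁).
L₂ = 94 − 20·log₁₀(19.7/8.8) = 94 − 7.000 = 87.00 dB SPL.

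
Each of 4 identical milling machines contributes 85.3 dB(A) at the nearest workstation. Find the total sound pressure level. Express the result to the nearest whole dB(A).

With 4 equal, uncorrelated contributions the intensity is 4× that of one unit, giving a rise of 10·log₁₀ 4.
L_total = 85.3 + 10·log₁₀(4) = 85.3 + 6.021 = 91.32 dB(A).

91 dB(A)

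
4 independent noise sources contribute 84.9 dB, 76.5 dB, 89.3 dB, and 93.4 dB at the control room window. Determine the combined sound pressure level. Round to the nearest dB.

95 dB

Incoherent sources combine by intensity addition: L_total = 10·log₁₀(Σ 10^(L_i/10)).
Σ 10^(L/10) = 10^(84.9/10) + 10^(76.5/10) + 10^(89.3/10) + 10^(93.4/10) = 3.393e+09.
L_total = 10·log₁₀(3.393e+09) = 95.31 dB.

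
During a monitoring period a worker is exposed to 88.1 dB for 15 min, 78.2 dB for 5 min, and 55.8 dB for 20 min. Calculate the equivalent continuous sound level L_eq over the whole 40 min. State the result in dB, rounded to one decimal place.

L_eq = 10·log₁₀[(1/T)·Σ tᵢ·10^(Lᵢ/10)] with T = 40 min.
Σ tᵢ·10^(Lᵢ/10) = 15·10^(88.1/10) + 5·10^(78.2/10) + 20·10^(55.8/10) = 1.002e+10.
L_eq = 10·log₁₀(1.002e+10/40) = 83.99 dB.

84.0 dB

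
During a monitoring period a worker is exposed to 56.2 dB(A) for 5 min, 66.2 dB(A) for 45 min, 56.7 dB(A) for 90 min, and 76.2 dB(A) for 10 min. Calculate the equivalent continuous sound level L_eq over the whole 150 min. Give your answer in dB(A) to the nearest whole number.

66 dB(A)

The energy average is taken in the linear domain: L_eq = 10·log₁₀[(Σ tᵢ·10^(Lᵢ/10))/T], T = 150 min.
Σ tᵢ·10^(Lᵢ/10) = 5·10^(56.2/10) + 45·10^(66.2/10) + 90·10^(56.7/10) + 10·10^(76.2/10) = 6.486e+08.
L_eq = 10·log₁₀(6.486e+08/150) = 66.36 dB(A).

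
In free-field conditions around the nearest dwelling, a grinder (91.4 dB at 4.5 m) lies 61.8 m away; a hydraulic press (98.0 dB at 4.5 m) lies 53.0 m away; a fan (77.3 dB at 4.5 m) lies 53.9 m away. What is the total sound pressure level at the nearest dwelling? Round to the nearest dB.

First find each source's level at the receiver (point-source: −20·log₁₀(r/r_ref)), then combine on an intensity basis.
grinder: 91.4 − 20·log₁₀(61.8/4.5) = 91.4 − 22.76 = 68.64 dB.
hydraulic press: 98.0 − 20·log₁₀(53.0/4.5) = 98.0 − 21.42 = 76.58 dB.
fan: 77.3 − 20·log₁₀(53.9/4.5) = 77.3 − 21.57 = 55.73 dB.
Σ 10^(L/10) = 5.318e+07 → L_total = 10·log₁₀(5.318e+07) = 77.26 dB.

77 dB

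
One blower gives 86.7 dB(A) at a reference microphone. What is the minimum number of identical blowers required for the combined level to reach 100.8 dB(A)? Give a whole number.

26

Need L₁ + 10·log₁₀ N ≥ 100.8, i.e. log₁₀ N ≥ 1.41.
N ≥ 10^(14.1/10) = 25.704, so N = 26.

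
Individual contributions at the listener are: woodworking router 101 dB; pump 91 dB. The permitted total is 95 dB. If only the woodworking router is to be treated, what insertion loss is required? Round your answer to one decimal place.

8.2 dB

The untreated sources together contribute 10^(91/10) = 1.259e+09, i.e. 91.00 dB.
To meet 95 dB overall, the treated woodworking router may contribute at most 10^(95/10) − 1.259e+09 = 1.903e+09, i.e. 92.80 dB.
So the woodworking router must be reduced from 101 to 92.80 dB: IL = 8.20 dB.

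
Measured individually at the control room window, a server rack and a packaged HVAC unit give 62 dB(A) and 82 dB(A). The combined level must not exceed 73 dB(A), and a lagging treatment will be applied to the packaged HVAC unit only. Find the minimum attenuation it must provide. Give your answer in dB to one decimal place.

9.4 dB

Fixed contribution from the other source: Σ 10^(L/10) = 10^(62/10) = 1.585e+06 (62.00 dB(A)).
The limit corresponds to 10^(73/10) = 1.995e+07; subtracting the fixed part leaves 1.837e+07 for the packaged HVAC unit, i.e. 72.64 dB(A).
Required insertion loss = 82 − 72.64 = 9.36 dB.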